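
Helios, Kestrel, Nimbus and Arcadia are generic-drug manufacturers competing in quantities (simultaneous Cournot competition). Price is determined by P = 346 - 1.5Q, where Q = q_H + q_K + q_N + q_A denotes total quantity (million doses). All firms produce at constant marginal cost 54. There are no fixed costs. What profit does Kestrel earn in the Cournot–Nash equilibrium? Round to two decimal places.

2273.71

Each firm earns π_i = (346 - 1.5Q)q_i - 54q_i.
First-order condition (treating rivals' output as given): 292 - 3q_i - (3/2)·Σ_{j≠i} q_j = 0.
By symmetry each firm produces the same amount; substituting Σ_{j≠i} q_j = 3q_i yields q_i = 292/(15/2) = 584/15.
Price P = 346 - (3/2)·155.7333 = 562/5.
Kestrel's profit: (562/5 - 54)·(584/15) = 2273.7067.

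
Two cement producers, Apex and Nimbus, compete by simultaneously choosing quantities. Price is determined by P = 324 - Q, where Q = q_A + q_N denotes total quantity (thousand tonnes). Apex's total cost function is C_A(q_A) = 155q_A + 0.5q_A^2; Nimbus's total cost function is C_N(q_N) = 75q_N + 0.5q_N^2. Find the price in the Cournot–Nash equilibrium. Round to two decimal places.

219.50

Apex's profit: π_A = (324 - Q)q_A - (155q_A + (1/2)q_A²). Setting ∂π_A/∂q_A = 0: 169 - 3q_A - (q_N) = 0.
Nimbus's profit: π_N = (324 - Q)q_N - (75q_N + (1/2)q_N²). Setting ∂π_N/∂q_N = 0: 249 - 3q_N - (q_A) = 0.
Rearranging gives the reaction functions q_A = (169 - q_N)/3 and q_N = (249 - q_A)/3.
Solving the pair: q_A = 129/4, q_N = 289/4.
Total output Q = 209/2, so price P = 324 - 209/2 = 439/2.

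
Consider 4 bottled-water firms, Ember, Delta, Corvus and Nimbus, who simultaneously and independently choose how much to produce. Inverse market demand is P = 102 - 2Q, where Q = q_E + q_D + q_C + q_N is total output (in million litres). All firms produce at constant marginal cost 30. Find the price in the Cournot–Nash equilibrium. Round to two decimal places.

44.40

Each firm earns π_i = (102 - 2Q)q_i - 30q_i.
Setting ∂π_i/∂q_i = 0 with rivals' quantities fixed: 72 - 4q_i - 2·Σ_{j≠i} q_j = 0.
By symmetry each firm produces the same amount; substituting Σ_{j≠i} q_j = 3q_i yields q_i = 72/10 = 36/5.
Total output Q = 144/5, so price P = 102 - 2·(144/5) = 222/5.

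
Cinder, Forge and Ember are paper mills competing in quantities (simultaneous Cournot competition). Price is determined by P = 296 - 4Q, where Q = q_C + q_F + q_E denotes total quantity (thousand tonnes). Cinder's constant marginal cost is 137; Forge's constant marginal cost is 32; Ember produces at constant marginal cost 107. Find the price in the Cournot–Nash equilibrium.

Cinder's profit: π_C = (296 - 4Q)q_C - (137q_C). Setting ∂π_C/∂q_C = 0: 159 - 8q_C - 4(q_F + q_E) = 0.
Forge's profit: π_F = (296 - 4Q)q_F - (32q_F). Setting ∂π_F/∂q_F = 0: 264 - 8q_F - 4(q_C + q_E) = 0.
Ember's first-order condition: 189 - 8q_E - 4(q_C + q_F) = 0.
Adding the 3 conditions: 612 − 8Q − 8Q = 0, i.e. Q = 153/4.
Back-substituting: q_C = (159 − 153)/4 = 3/2, q_F = (264 − 153)/4 = 111/4, q_E = (189 − 153)/4 = 9.
Total output Q = 153/4, so price P = 296 - 4·(153/4) = 143.

143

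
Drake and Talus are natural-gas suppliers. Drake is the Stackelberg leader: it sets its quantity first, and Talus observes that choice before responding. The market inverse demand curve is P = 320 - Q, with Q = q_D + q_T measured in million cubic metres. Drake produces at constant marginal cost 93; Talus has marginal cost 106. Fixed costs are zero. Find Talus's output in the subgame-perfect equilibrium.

The follower Talus best-responds to any q_D: π_T = (320 - Q)q_T - 106q_T.
Follower FOC: 214 - q_D - 2q_T = 0, so q_T(q_D) = (214 - q_D)/2.
The leader anticipates this reaction. Substituting into P = 320 - Q gives P = 213 - (1/2)q_D, so π_D = (213 - (1/2)q_D)q_D - 93q_D.
Leader FOC: 120 - q_D = 0, so q_D = 120.
Then q_T = (214 - 120)/2 = 47.

47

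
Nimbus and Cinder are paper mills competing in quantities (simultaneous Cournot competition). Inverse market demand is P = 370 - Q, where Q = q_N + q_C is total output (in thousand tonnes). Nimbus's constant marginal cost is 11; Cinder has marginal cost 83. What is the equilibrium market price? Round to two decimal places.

154.67

Nimbus's profit: π_N = (370 - Q)q_N - (11q_N). Setting ∂π_N/∂q_N = 0: 359 - 2q_N - (q_C) = 0.
Cinder's profit: π_C = (370 - Q)q_C - (83q_C). Setting ∂π_C/∂q_C = 0: 287 - 2q_C - (q_N) = 0.
Rearranging gives the reaction functions q_N = (359 - q_C)/2 and q_C = (287 - q_N)/2.
Solving the pair: q_N = 431/3, q_C = 215/3.
Total output Q = 646/3, so price P = 370 - 646/3 = 464/3.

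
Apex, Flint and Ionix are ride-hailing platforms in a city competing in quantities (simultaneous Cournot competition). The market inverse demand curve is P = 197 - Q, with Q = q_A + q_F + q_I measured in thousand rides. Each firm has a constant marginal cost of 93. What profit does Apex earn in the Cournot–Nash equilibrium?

676

Each firm earns π_i = (197 - Q)q_i - 93q_i.
Setting ∂π_i/∂q_i = 0 with rivals' quantities fixed: 104 - 2q_i - Σ_{j≠i} q_j = 0.
By symmetry each firm produces the same amount; substituting Σ_{j≠i} q_j = 2q_i yields q_i = 104/4 = 26.
Price P = 197 - 78 = 119.
Apex's profit: (119 - 93)·26 = 676.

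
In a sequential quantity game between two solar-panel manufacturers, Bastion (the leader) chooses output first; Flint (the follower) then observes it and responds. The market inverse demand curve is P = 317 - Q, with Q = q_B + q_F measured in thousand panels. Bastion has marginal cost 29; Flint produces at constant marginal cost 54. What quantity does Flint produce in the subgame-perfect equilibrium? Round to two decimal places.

53.25

The follower Flint best-responds to any q_B: π_F = (317 - Q)q_F - 54q_F.
Setting the follower's marginal profit to zero, 263 - q_B - 2q_F = 0, i.e. q_F = (263 - q_B)/2.
Bastion substitutes q_F(q_B) into its own profit: π_B = q_B(317 - q_B - (263 - q_B)/2) - 29q_B = (371/2 - (1/2)q_B)q_B - 29q_B.
Leader FOC: 313/2 - q_B = 0, so q_B = 313/2.
Then q_F = (263 - 313/2)/2 = 213/4.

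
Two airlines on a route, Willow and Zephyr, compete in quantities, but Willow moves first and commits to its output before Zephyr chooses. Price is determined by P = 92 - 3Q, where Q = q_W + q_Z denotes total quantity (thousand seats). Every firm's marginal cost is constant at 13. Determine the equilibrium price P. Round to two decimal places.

The follower Zephyr best-responds to any q_W: π_Z = (92 - 3Q)q_Z - 13q_Z.
∂π_Z/∂q_Z = 79 - 3q_W - 6q_Z = 0 gives the reaction function q_Z = (79 - 3q_W)/6.
Willow substitutes q_Z(q_W) into its own profit: π_W = q_W(92 - 3q_W - (79 - 3q_W)/2) - 13q_W = (105/2 - (3/2)q_W)q_W - 13q_W.
Maximising: ∂π_W/∂q_W = 79/2 - 3q_W = 0, giving q_W = 79/6.
Then q_Z = (79 - 3·(79/6))/6 = 79/12.
Total output Q = 79/4, so price P = 92 - 3·(79/4) = 131/4.

32.75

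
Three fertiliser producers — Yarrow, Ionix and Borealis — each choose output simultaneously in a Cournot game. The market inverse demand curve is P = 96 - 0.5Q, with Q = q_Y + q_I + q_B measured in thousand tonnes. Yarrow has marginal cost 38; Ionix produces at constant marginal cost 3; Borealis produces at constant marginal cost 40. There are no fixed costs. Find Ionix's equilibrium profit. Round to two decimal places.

3403.13

Yarrow's profit: π_Y = (96 - 0.5Q)q_Y - (38q_Y). Setting ∂π_Y/∂q_Y = 0: 58 - q_Y - (1/2)(q_I + q_B) = 0.
Ionix's profit: π_I = (96 - 0.5Q)q_I - (3q_I). Setting ∂π_I/∂q_I = 0: 93 - q_I - (1/2)(q_Y + q_B) = 0.
Borealis's first-order condition: 56 - q_B - (1/2)(q_Y + q_I) = 0.
Adding the 3 conditions: 207 − Q − Q = 0, i.e. Q = 207/2.
Back-substituting: q_Y = (58 − 207/4)/(1/2) = 25/2, q_I = (93 − 207/4)/(1/2) = 165/2, q_B = (56 − 207/4)/(1/2) = 17/2.
Price P = 96 - (1/2)·(207/2) = 177/4.
Ionix's profit: (177/4 - 3)·(165/2) = 3403.1250.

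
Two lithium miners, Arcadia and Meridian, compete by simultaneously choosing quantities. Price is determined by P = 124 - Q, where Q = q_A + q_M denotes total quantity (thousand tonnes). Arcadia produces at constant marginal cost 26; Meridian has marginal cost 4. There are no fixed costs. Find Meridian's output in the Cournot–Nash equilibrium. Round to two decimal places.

47.33

Arcadia's profit: π_A = (124 - Q)q_A - (26q_A). Setting ∂π_A/∂q_A = 0: 98 - 2q_A - (q_M) = 0.
Meridian's profit: π_M = (124 - Q)q_M - (4q_M). Setting ∂π_M/∂q_M = 0: 120 - 2q_M - (q_A) = 0.
So q_A = (98 - q_M)/2 and q_M = (120 - q_A)/2.
Solving the pair: q_A = 76/3, q_M = 142/3.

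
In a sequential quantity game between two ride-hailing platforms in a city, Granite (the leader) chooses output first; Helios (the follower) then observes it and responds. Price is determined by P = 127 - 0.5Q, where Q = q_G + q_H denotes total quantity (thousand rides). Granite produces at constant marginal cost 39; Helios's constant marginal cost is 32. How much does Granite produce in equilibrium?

The follower Helios best-responds to any q_G: π_H = (127 - 0.5Q)q_H - 32q_H.
Follower FOC: 95 - (1/2)q_G - q_H = 0, so q_H(q_G) = (95 - (1/2)q_G).
Granite substitutes q_H(q_G) into its own profit: π_G = q_G(127 - (1/2)q_G - (95 - (1/2)q_G)/2) - 39q_G = (159/2 - (1/4)q_G)q_G - 39q_G.
Leader FOC: 81/2 - (1/2)q_G = 0, so q_G = 81.
Then q_H = (95 - (1/2)·81) = 109/2.

81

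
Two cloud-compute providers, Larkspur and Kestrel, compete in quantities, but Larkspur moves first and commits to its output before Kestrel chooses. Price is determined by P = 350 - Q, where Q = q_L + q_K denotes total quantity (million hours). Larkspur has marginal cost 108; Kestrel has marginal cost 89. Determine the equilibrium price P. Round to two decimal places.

The follower Kestrel best-responds to any q_L: π_K = (350 - Q)q_K - 89q_K.
Setting the follower's marginal profit to zero, 261 - q_L - 2q_K = 0, i.e. q_K = (261 - q_L)/2.
The leader anticipates this reaction. Substituting into P = 350 - Q gives P = 439/2 - (1/2)q_L, so π_L = (439/2 - (1/2)q_L)q_L - 108q_L.
Leader FOC: 223/2 - q_L = 0, so q_L = 223/2.
Then q_K = (261 - 223/2)/2 = 299/4.
Total output Q = 745/4, so price P = 350 - 745/4 = 655/4.

163.75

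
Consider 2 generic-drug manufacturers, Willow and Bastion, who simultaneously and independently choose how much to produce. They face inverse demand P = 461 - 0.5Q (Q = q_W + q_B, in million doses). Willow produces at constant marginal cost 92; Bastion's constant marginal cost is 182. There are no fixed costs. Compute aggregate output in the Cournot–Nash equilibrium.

432

Willow's profit: π_W = (461 - 0.5Q)q_W - (92q_W). Setting ∂π_W/∂q_W = 0: 369 - q_W - (1/2)(q_B) = 0.
Bastion's profit: π_B = (461 - 0.5Q)q_B - (182q_B). Setting ∂π_B/∂q_B = 0: 279 - q_B - (1/2)(q_W) = 0.
Best responses: q_W = (369 - (1/2)q_B), q_B = (279 - (1/2)q_W).
Substituting one into the other gives q_W = 306 and q_B = 126.
Total output Q = 306 + 126 = 432.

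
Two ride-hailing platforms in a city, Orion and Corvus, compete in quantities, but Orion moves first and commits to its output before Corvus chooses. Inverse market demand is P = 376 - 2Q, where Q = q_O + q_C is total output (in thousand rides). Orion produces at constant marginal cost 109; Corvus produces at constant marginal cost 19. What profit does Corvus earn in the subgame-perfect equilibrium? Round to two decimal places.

Solve by backward induction. Given q_O, the follower Corvus maximises π_C = (376 - 2q_O - 2q_C)q_C - 19q_C.
Setting the follower's marginal profit to zero, 357 - 2q_O - 4q_C = 0, i.e. q_C = (357 - 2q_O)/4.
Orion substitutes q_C(q_O) into its own profit: π_O = q_O(376 - 2q_O - (357 - 2q_O)/2) - 109q_O = (395/2 - q_O)q_O - 109q_O.
Leader FOC: 177/2 - 2q_O = 0, so q_O = 177/4.
Then q_C = (357 - 2·(177/4))/4 = 537/8.
Price P = 376 - 2·(891/8) = 613/4.
Corvus's profit: (613/4 - 19)·(537/8) = 9011.5313.

9011.53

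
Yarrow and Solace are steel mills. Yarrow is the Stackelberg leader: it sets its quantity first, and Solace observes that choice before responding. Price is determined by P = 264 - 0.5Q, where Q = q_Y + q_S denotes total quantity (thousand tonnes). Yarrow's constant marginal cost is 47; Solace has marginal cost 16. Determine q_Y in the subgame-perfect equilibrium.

Solve by backward induction. Given q_Y, the follower Solace maximises π_S = (264 - (1/2)q_Y - (1/2)q_S)q_S - 16q_S.
∂π_S/∂q_S = 248 - (1/2)q_Y - q_S = 0 gives the reaction function q_S = (248 - (1/2)q_Y).
Yarrow substitutes q_S(q_Y) into its own profit: π_Y = q_Y(264 - (1/2)q_Y - (248 - (1/2)q_Y)/2) - 47q_Y = (140 - (1/4)q_Y)q_Y - 47q_Y.
The leader's first-order condition 93 - (1/2)q_Y = 0 yields q_Y = 186.
Then q_S = (248 - (1/2)·186) = 155.

186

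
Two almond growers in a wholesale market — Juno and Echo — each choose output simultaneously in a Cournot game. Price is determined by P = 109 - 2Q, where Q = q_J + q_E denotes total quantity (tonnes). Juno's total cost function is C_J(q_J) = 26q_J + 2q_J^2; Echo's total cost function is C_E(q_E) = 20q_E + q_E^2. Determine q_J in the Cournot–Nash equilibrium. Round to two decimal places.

7.27

Juno's profit: π_J = (109 - 2Q)q_J - (26q_J + 2q_J²). Setting ∂π_J/∂q_J = 0: 83 - 8q_J - 2(q_E) = 0.
Echo's profit: π_E = (109 - 2Q)q_E - (20q_E + q_E²). Setting ∂π_E/∂q_E = 0: 89 - 6q_E - 2(q_J) = 0.
So q_J = (83 - 2q_E)/8 and q_E = (89 - 2q_J)/6.
Substituting one into the other gives q_J = 80/11 and q_E = 273/22.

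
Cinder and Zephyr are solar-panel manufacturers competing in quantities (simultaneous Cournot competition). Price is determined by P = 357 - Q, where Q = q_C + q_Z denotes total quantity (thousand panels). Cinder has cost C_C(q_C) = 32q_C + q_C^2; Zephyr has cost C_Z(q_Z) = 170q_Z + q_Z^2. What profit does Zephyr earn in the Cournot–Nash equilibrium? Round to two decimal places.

1590.48

Cinder's profit: π_C = (357 - Q)q_C - (32q_C + q_C²). Setting ∂π_C/∂q_C = 0: 325 - 4q_C - (q_Z) = 0.
Zephyr's first-order condition: 187 - 4q_Z - (q_C) = 0.
Best responses: q_C = (325 - q_Z)/4, q_Z = (187 - q_C)/4.
Solving the pair: q_C = 371/5, q_Z = 141/5.
Price P = 357 - 512/5 = 1273/5.
Zephyr's profit: (1273/5)·(141/5) - 170·(141/5) - (141/5)² = 1590.4800.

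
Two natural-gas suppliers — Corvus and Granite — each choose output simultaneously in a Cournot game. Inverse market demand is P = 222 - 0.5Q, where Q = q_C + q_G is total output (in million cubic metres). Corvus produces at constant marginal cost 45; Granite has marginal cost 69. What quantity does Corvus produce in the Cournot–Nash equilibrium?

134

Corvus's profit: π_C = (222 - 0.5Q)q_C - (45q_C). Setting ∂π_C/∂q_C = 0: 177 - q_C - (1/2)(q_G) = 0.
Granite's profit: π_G = (222 - 0.5Q)q_G - (69q_G). Setting ∂π_G/∂q_G = 0: 153 - q_G - (1/2)(q_C) = 0.
Rearranging gives the reaction functions q_C = (177 - (1/2)q_G) and q_G = (153 - (1/2)q_C).
Substituting one into the other gives q_C = 134 and q_G = 86.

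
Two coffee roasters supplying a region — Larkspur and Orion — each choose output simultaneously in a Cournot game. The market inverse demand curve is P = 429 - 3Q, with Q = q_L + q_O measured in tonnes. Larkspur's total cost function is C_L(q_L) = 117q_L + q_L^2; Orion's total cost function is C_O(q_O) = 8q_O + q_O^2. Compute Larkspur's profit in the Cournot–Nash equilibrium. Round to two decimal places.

2010.30

Larkspur's profit: π_L = (429 - 3Q)q_L - (117q_L + q_L²). Setting ∂π_L/∂q_L = 0: 312 - 8q_L - 3(q_O) = 0.
Orion's first-order condition: 421 - 8q_O - 3(q_L) = 0.
So q_L = (312 - 3q_O)/8 and q_O = (421 - 3q_L)/8.
Substituting one into the other gives q_L = 1233/55 and q_O = 44.2182.
Price P = 429 - 3·(733/11) = 229.0909.
Larkspur's profit: 229.0909·(1233/55) - 117·(1233/55) - (1233/55)² = 2010.2995.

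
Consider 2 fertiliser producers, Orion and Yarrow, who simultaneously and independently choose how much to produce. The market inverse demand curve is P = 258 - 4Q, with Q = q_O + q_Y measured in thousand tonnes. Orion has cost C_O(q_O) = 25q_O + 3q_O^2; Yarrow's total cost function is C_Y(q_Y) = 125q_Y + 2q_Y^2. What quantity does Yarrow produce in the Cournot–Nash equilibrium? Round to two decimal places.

Orion's profit: π_O = (258 - 4Q)q_O - (25q_O + 3q_O²). Setting ∂π_O/∂q_O = 0: 233 - 14q_O - 4(q_Y) = 0.
Yarrow's profit: π_Y = (258 - 4Q)q_Y - (125q_Y + 2q_Y²). Setting ∂π_Y/∂q_Y = 0: 133 - 12q_Y - 4(q_O) = 0.
So q_O = (233 - 4q_Y)/14 and q_Y = (133 - 4q_O)/12.
Substituting one into the other gives q_O = 283/19 and q_Y = 465/76.

6.12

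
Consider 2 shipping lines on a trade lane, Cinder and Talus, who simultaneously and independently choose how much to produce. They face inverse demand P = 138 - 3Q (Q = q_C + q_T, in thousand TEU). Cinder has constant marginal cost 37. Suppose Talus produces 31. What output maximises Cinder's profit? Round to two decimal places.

With the rival's output fixed at 31, Cinder's profit is π_C = (138 - 3·31 - 3q_C)q_C - (37q_C) = (45 - 3q_C)q_C - (37q_C).
∂π_C/∂q_C = 8 - 6q_C = 0, so q_C = 4/3.

1.33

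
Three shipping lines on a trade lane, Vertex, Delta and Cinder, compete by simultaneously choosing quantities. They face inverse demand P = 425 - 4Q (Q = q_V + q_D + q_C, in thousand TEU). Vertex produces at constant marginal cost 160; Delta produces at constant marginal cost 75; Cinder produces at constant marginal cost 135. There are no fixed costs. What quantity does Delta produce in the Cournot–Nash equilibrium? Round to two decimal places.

30.94

Vertex's profit: π_V = (425 - 4Q)q_V - (160q_V). Setting ∂π_V/∂q_V = 0: 265 - 8q_V - 4(q_D + q_C) = 0.
Delta's first-order condition: 350 - 8q_D - 4(q_V + q_C) = 0.
Cinder's profit: π_C = (425 - 4Q)q_C - (135q_C). Setting ∂π_C/∂q_C = 0: 290 - 8q_C - 4(q_V + q_D) = 0.
Adding the 3 first-order conditions: 905 − 16Q = 0, so Q = 905/16.
Back-substituting: q_V = (265 − 905/4)/4 = 155/16, q_D = (350 − 905/4)/4 = 495/16, q_C = (290 − 905/4)/4 = 255/16.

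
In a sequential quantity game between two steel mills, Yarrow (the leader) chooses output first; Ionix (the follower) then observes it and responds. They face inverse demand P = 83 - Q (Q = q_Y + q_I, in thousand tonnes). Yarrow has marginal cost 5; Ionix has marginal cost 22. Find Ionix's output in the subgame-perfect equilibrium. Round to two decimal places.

6.75

The follower Ionix best-responds to any q_Y: π_I = (83 - Q)q_I - 22q_I.
Follower FOC: 61 - q_Y - 2q_I = 0, so q_I(q_Y) = (61 - q_Y)/2.
The leader anticipates this reaction. Substituting into P = 83 - Q gives P = 105/2 - (1/2)q_Y, so π_Y = (105/2 - (1/2)q_Y)q_Y - 5q_Y.
The leader's first-order condition 95/2 - q_Y = 0 yields q_Y = 95/2.
Then q_I = (61 - 95/2)/2 = 27/4.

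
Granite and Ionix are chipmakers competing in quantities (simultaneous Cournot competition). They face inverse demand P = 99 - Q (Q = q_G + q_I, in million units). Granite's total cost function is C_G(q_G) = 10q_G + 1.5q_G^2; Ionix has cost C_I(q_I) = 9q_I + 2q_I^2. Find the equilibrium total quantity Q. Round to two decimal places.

27.76

Granite's profit: π_G = (99 - Q)q_G - (10q_G + (3/2)q_G²). Setting ∂π_G/∂q_G = 0: 89 - 5q_G - (q_I) = 0.
Ionix's first-order condition: 90 - 6q_I - (q_G) = 0.
Rearranging gives the reaction functions q_G = (89 - q_I)/5 and q_I = (90 - q_G)/6.
Substituting one into the other gives q_G = 444/29 and q_I = 361/29.
Total output Q = 444/29 + 361/29 = 805/29.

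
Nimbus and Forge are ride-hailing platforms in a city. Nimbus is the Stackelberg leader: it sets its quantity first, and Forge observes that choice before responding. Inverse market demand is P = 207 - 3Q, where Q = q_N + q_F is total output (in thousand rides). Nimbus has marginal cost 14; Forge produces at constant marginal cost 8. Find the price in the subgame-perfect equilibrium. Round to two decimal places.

60.75

The follower Forge best-responds to any q_N: π_F = (207 - 3Q)q_F - 8q_F.
Follower FOC: 199 - 3q_N - 6q_F = 0, so q_F(q_N) = (199 - 3q_N)/6.
Nimbus substitutes q_F(q_N) into its own profit: π_N = q_N(207 - 3q_N - (199 - 3q_N)/2) - 14q_N = (215/2 - (3/2)q_N)q_N - 14q_N.
The leader's first-order condition 187/2 - 3q_N = 0 yields q_N = 187/6.
Then q_F = (199 - 3·(187/6))/6 = 211/12.
Total output Q = 195/4, so price P = 207 - 3·(195/4) = 243/4.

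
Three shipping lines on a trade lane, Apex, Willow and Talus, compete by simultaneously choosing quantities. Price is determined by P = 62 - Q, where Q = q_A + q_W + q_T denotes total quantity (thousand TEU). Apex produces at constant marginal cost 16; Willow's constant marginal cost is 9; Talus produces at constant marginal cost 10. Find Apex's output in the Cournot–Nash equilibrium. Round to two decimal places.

Apex's profit: π_A = (62 - Q)q_A - (16q_A). Setting ∂π_A/∂q_A = 0: 46 - 2q_A - (q_W + q_T) = 0.
Willow's first-order condition: 53 - 2q_W - (q_A + q_T) = 0.
Talus's first-order condition: 52 - 2q_T - (q_A + q_W) = 0.
Adding the 3 first-order conditions: 151 − 4Q = 0, so Q = 151/4.
Back-substituting: q_A = (46 − 151/4) = 33/4, q_W = (53 − 151/4) = 61/4, q_T = (52 − 151/4) = 57/4.

8.25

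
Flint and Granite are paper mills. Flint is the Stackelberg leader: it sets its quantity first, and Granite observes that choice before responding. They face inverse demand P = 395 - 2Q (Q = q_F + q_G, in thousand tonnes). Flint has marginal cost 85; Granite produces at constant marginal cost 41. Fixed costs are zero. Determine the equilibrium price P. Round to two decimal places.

151.50

Solve by backward induction. Given q_F, the follower Granite maximises π_G = (395 - 2q_F - 2q_G)q_G - 41q_G.
Follower FOC: 354 - 2q_F - 4q_G = 0, so q_G(q_F) = (354 - 2q_F)/4.
The leader anticipates this reaction. Substituting into P = 395 - 2Q gives P = 218 - q_F, so π_F = (218 - q_F)q_F - 85q_F.
Leader FOC: 133 - 2q_F = 0, so q_F = 133/2.
Then q_G = (354 - 2·(133/2))/4 = 221/4.
Total output Q = 487/4, so price P = 395 - 2·(487/4) = 303/2.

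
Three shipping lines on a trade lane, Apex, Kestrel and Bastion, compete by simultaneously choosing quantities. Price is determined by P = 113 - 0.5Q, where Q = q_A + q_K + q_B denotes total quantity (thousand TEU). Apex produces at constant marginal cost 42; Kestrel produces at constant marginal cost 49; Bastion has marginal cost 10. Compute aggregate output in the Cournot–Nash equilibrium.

Apex's profit: π_A = (113 - 0.5Q)q_A - (42q_A). Setting ∂π_A/∂q_A = 0: 71 - q_A - (1/2)(q_K + q_B) = 0.
Kestrel's first-order condition: 64 - q_K - (1/2)(q_A + q_B) = 0.
Bastion's profit: π_B = (113 - 0.5Q)q_B - (10q_B). Setting ∂π_B/∂q_B = 0: 103 - q_B - (1/2)(q_A + q_K) = 0.
Adding the 3 conditions: 238 − Q − Q = 0, i.e. Q = 119.
Back-substituting: q_A = (71 − 119/2)/(1/2) = 23, q_K = (64 − 119/2)/(1/2) = 9, q_B = (103 − 119/2)/(1/2) = 87.
Total output Q = 23 + 9 + 87 = 119.

119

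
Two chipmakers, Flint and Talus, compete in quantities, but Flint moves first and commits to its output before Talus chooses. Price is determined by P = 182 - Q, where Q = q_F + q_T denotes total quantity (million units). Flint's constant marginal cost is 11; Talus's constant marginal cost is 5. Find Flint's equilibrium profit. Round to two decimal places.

The follower Talus best-responds to any q_F: π_T = (182 - Q)q_T - 5q_T.
∂π_T/∂q_T = 177 - q_F - 2q_T = 0 gives the reaction function q_T = (177 - q_F)/2.
The leader anticipates this reaction. Substituting into P = 182 - Q gives P = 187/2 - (1/2)q_F, so π_F = (187/2 - (1/2)q_F)q_F - 11q_F.
Leader FOC: 165/2 - q_F = 0, so q_F = 165/2.
Then q_T = (177 - 165/2)/2 = 189/4.
Price P = 182 - 519/4 = 209/4.
Flint's profit: (209/4 - 11)·(165/2) = 3403.1250.

3403.13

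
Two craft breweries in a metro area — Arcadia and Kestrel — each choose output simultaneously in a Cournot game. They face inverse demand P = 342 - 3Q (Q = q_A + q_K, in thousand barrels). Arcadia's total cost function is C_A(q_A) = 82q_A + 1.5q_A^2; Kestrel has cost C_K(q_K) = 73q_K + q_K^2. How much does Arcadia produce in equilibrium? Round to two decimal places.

20.21

Arcadia's profit: π_A = (342 - 3Q)q_A - (82q_A + (3/2)q_A²). Setting ∂π_A/∂q_A = 0: 260 - 9q_A - 3(q_K) = 0.
Kestrel's first-order condition: 269 - 8q_K - 3(q_A) = 0.
Rearranging gives the reaction functions q_A = (260 - 3q_K)/9 and q_K = (269 - 3q_A)/8.
Substituting one into the other gives q_A = 1273/63 and q_K = 547/21.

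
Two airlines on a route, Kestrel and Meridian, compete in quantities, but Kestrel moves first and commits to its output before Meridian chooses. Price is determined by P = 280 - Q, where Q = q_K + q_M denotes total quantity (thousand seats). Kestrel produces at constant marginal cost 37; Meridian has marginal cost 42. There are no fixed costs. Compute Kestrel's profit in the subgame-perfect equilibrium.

7688

The follower Meridian best-responds to any q_K: π_M = (280 - Q)q_M - 42q_M.
∂π_M/∂q_M = 238 - q_K - 2q_M = 0 gives the reaction function q_M = (238 - q_K)/2.
Kestrel substitutes q_M(q_K) into its own profit: π_K = q_K(280 - q_K - (238 - q_K)/2) - 37q_K = (161 - (1/2)q_K)q_K - 37q_K.
Maximising: ∂π_K/∂q_K = 124 - q_K = 0, giving q_K = 124.
Then q_M = (238 - 124)/2 = 57.
Price P = 280 - 181 = 99.
Kestrel's profit: (99 - 37)·124 = 7688.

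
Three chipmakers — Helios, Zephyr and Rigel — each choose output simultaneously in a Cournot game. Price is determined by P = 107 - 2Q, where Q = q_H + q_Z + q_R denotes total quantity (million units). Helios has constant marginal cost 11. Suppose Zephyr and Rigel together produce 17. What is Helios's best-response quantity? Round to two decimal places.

With rivals' combined output fixed at 17, Helios's profit is π_H = (107 - 2·17 - 2q_H)q_H - (11q_H) = (73 - 2q_H)q_H - (11q_H).
∂π_H/∂q_H = 62 - 4q_H = 0, so q_H = 31/2.

15.50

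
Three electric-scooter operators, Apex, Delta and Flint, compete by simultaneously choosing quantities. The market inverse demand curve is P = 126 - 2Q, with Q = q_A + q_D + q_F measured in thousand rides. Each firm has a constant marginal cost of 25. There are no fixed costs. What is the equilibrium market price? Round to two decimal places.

Each firm earns π_i = (126 - 2Q)q_i - 25q_i.
Setting ∂π_i/∂q_i = 0 with rivals' quantities fixed: 101 - 4q_i - 2·Σ_{j≠i} q_j = 0.
By symmetry each firm produces the same amount; substituting Σ_{j≠i} q_j = 2q_i yields q_i = 101/8.
Total output Q = 303/8, so price P = 126 - 2·(303/8) = 201/4.

50.25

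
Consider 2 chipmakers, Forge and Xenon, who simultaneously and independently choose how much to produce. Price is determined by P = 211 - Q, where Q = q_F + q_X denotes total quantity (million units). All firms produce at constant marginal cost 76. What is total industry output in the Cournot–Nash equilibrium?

90

A representative firm's profit is π_i = q_i(211 - Q) - 76q_i.
First-order condition (treating rivals' output as given): 135 - 2q_i - q_j = 0.
By symmetry each firm produces the same amount; substituting q_j = q_i yields q_i = 135/3 = 45.
Total output Q = 45 + 45 = 90.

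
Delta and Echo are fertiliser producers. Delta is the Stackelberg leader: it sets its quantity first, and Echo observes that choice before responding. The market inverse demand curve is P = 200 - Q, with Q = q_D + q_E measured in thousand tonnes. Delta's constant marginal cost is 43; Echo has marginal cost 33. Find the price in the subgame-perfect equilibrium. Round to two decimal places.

Solve by backward induction. Given q_D, the follower Echo maximises π_E = (200 - q_D - q_E)q_E - 33q_E.
∂π_E/∂q_E = 167 - q_D - 2q_E = 0 gives the reaction function q_E = (167 - q_D)/2.
The leader anticipates this reaction. Substituting into P = 200 - Q gives P = 233/2 - (1/2)q_D, so π_D = (233/2 - (1/2)q_D)q_D - 43q_D.
The leader's first-order condition 147/2 - q_D = 0 yields q_D = 147/2.
Then q_E = (167 - 147/2)/2 = 187/4.
Total output Q = 481/4, so price P = 200 - 481/4 = 319/4.

79.75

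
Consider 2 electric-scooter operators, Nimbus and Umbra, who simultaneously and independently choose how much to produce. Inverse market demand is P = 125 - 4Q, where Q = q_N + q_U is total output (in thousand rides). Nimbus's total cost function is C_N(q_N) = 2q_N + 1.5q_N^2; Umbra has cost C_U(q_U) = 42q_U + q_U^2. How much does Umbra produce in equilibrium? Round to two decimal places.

Nimbus's profit: π_N = (125 - 4Q)q_N - (2q_N + (3/2)q_N²). Setting ∂π_N/∂q_N = 0: 123 - 11q_N - 4(q_U) = 0.
Umbra's first-order condition: 83 - 10q_U - 4(q_N) = 0.
Rearranging gives the reaction functions q_N = (123 - 4q_U)/11 and q_U = (83 - 4q_N)/10.
Substituting one into the other gives q_N = 449/47 and q_U = 421/94.

4.48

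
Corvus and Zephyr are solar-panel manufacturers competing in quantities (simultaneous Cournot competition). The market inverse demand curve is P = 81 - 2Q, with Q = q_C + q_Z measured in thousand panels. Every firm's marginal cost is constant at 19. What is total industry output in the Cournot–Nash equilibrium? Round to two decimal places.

20.67

A representative firm's profit is π_i = q_i(81 - 2Q) - 19q_i.
First-order condition (treating rivals' output as given): 62 - 4q_i - 2q_j = 0.
By symmetry each firm produces the same amount; substituting q_j = q_i yields q_i = 62/6 = 31/3.
Total output Q = 31/3 + 31/3 = 62/3.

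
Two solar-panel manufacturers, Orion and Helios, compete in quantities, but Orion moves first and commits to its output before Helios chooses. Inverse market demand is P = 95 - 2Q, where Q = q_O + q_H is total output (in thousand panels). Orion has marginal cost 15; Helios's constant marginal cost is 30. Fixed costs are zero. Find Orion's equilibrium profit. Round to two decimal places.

564.06

Solve by backward induction. Given q_O, the follower Helios maximises π_H = (95 - 2q_O - 2q_H)q_H - 30q_H.
Setting the follower's marginal profit to zero, 65 - 2q_O - 4q_H = 0, i.e. q_H = (65 - 2q_O)/4.
Orion substitutes q_H(q_O) into its own profit: π_O = q_O(95 - 2q_O - (65 - 2q_O)/2) - 15q_O = (125/2 - q_O)q_O - 15q_O.
Leader FOC: 95/2 - 2q_O = 0, so q_O = 95/4.
Then q_H = (65 - 2·(95/4))/4 = 35/8.
Price P = 95 - 2·(225/8) = 155/4.
Orion's profit: (155/4 - 15)·(95/4) = 564.0625.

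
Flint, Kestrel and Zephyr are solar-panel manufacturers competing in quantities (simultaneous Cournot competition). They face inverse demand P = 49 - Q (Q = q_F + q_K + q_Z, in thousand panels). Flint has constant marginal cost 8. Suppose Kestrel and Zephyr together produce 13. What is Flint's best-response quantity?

With rivals' combined output fixed at 13, Flint's profit is π_F = (49 - 13 - q_F)q_F - (8q_F) = (36 - q_F)q_F - (8q_F).
∂π_F/∂q_F = 28 - 2q_F = 0, so q_F = 14.

14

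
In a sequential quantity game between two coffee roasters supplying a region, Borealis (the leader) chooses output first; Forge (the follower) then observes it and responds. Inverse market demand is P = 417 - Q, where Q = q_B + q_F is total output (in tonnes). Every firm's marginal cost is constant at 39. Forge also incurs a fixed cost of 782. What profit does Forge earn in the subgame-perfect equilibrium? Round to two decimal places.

The follower Forge best-responds to any q_B: π_F = (417 - Q)q_F - 39q_F.
Setting the follower's marginal profit to zero, 378 - q_B - 2q_F = 0, i.e. q_F = (378 - q_B)/2.
Borealis substitutes q_F(q_B) into its own profit: π_B = q_B(417 - q_B - (378 - q_B)/2) - 39q_B = (228 - (1/2)q_B)q_B - 39q_B.
Maximising: ∂π_B/∂q_B = 189 - q_B = 0, giving q_B = 189.
Then q_F = (378 - 189)/2 = 189/2.
Price P = 417 - 567/2 = 267/2.
Forge's profit: (267/2 - 39)·(189/2) - 782 = 8148.2500.

8148.25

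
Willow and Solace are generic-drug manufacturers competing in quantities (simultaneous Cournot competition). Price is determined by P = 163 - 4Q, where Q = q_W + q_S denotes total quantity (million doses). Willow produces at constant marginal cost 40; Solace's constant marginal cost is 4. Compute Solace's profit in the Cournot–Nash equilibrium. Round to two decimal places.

Willow's profit: π_W = (163 - 4Q)q_W - (40q_W). Setting ∂π_W/∂q_W = 0: 123 - 8q_W - 4(q_S) = 0.
Solace's profit: π_S = (163 - 4Q)q_S - (4q_S). Setting ∂π_S/∂q_S = 0: 159 - 8q_S - 4(q_W) = 0.
Rearranging gives the reaction functions q_W = (123 - 4q_S)/8 and q_S = (159 - 4q_W)/8.
Substituting one into the other gives q_W = 29/4 and q_S = 65/4.
Price P = 163 - 4·(47/2) = 69.
Solace's profit: (69 - 4)·(65/4) = 1056.2500.

1056.25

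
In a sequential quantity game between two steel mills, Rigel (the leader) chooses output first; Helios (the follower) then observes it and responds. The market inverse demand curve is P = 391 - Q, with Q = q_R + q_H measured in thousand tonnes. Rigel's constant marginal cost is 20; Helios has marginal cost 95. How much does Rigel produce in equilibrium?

Solve by backward induction. Given q_R, the follower Helios maximises π_H = (391 - q_R - q_H)q_H - 95q_H.
Follower FOC: 296 - q_R - 2q_H = 0, so q_H(q_R) = (296 - q_R)/2.
The leader anticipates this reaction. Substituting into P = 391 - Q gives P = 243 - (1/2)q_R, so π_R = (243 - (1/2)q_R)q_R - 20q_R.
Maximising: ∂π_R/∂q_R = 223 - q_R = 0, giving q_R = 223.
Then q_H = (296 - 223)/2 = 73/2.

223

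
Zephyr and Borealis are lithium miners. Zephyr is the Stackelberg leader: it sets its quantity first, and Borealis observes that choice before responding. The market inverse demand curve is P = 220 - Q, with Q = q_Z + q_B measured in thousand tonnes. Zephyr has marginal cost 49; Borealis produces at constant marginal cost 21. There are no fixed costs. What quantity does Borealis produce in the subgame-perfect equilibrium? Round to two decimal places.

63.75

The follower Borealis best-responds to any q_Z: π_B = (220 - Q)q_B - 21q_B.
Setting the follower's marginal profit to zero, 199 - q_Z - 2q_B = 0, i.e. q_B = (199 - q_Z)/2.
Zephyr substitutes q_B(q_Z) into its own profit: π_Z = q_Z(220 - q_Z - (199 - q_Z)/2) - 49q_Z = (241/2 - (1/2)q_Z)q_Z - 49q_Z.
Maximising: ∂π_Z/∂q_Z = 143/2 - q_Z = 0, giving q_Z = 143/2.
Then q_B = (199 - 143/2)/2 = 255/4.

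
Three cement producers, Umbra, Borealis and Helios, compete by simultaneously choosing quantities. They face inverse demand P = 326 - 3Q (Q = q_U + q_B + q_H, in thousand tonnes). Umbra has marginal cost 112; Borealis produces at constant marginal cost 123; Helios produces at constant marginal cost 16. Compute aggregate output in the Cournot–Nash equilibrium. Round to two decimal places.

Umbra's profit: π_U = (326 - 3Q)q_U - (112q_U). Setting ∂π_U/∂q_U = 0: 214 - 6q_U - 3(q_B + q_H) = 0.
Borealis's profit: π_B = (326 - 3Q)q_B - (123q_B). Setting ∂π_B/∂q_B = 0: 203 - 6q_B - 3(q_U + q_H) = 0.
Helios's profit: π_H = (326 - 3Q)q_H - (16q_H). Setting ∂π_H/∂q_H = 0: 310 - 6q_H - 3(q_U + q_B) = 0.
Adding the 3 conditions: 727 − 6Q − 6Q = 0, i.e. Q = 727/12.
Back-substituting: q_U = (214 − 727/4)/3 = 43/4, q_B = (203 − 727/4)/3 = 85/12, q_H = (310 − 727/4)/3 = 171/4.
Total output Q = 43/4 + 85/12 + 171/4 = 727/12.

60.58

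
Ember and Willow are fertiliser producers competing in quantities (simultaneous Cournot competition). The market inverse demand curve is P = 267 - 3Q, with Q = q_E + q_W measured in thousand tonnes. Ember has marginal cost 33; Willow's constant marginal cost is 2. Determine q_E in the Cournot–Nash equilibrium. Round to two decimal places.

Ember's profit: π_E = (267 - 3Q)q_E - (33q_E). Setting ∂π_E/∂q_E = 0: 234 - 6q_E - 3(q_W) = 0.
Willow's profit: π_W = (267 - 3Q)q_W - (2q_W). Setting ∂π_W/∂q_W = 0: 265 - 6q_W - 3(q_E) = 0.
Rearranging gives the reaction functions q_E = (234 - 3q_W)/6 and q_W = (265 - 3q_E)/6.
Substituting one into the other gives q_E = 203/9 and q_W = 296/9.

22.56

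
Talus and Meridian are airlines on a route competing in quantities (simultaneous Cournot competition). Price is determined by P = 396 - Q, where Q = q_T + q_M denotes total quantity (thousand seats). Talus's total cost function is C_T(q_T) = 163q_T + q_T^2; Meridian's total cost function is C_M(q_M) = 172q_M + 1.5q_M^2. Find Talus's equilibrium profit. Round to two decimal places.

4905.71

Talus's profit: π_T = (396 - Q)q_T - (163q_T + q_T²). Setting ∂π_T/∂q_T = 0: 233 - 4q_T - (q_M) = 0.
Meridian's profit: π_M = (396 - Q)q_M - (172q_M + (3/2)q_M²). Setting ∂π_M/∂q_M = 0: 224 - 5q_M - (q_T) = 0.
Rearranging gives the reaction functions q_T = (233 - q_M)/4 and q_M = (224 - q_T)/5.
Solving the pair: q_T = 941/19, q_M = 663/19.
Price P = 396 - 1604/19 = 311.5789.
Talus's profit: 311.5789·(941/19) - 163·(941/19) - (941/19)² = 4905.7119.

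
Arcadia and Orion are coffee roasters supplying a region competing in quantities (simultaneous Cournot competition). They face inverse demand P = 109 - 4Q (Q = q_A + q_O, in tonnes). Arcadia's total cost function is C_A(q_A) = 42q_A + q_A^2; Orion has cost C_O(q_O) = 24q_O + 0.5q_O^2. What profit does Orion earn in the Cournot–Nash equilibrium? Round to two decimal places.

Arcadia's profit: π_A = (109 - 4Q)q_A - (42q_A + q_A²). Setting ∂π_A/∂q_A = 0: 67 - 10q_A - 4(q_O) = 0.
Orion's profit: π_O = (109 - 4Q)q_O - (24q_O + (1/2)q_O²). Setting ∂π_O/∂q_O = 0: 85 - 9q_O - 4(q_A) = 0.
Rearranging gives the reaction functions q_A = (67 - 4q_O)/10 and q_O = (85 - 4q_A)/9.
Solving the pair: q_A = 263/74, q_O = 291/37.
Price P = 109 - 4·(845/74) = 63.3243.
Orion's profit: 63.3243·(291/37) - 24·(291/37) - (1/2)(291/37)² = 278.3524.

278.35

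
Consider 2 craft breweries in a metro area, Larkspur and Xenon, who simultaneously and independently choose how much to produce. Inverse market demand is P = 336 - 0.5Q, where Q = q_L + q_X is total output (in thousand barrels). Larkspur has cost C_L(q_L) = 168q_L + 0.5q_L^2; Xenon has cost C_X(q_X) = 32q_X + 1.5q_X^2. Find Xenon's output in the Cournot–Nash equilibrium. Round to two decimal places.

67.61

Larkspur's profit: π_L = (336 - 0.5Q)q_L - (168q_L + (1/2)q_L²). Setting ∂π_L/∂q_L = 0: 168 - 2q_L - (1/2)(q_X) = 0.
Xenon's profit: π_X = (336 - 0.5Q)q_X - (32q_X + (3/2)q_X²). Setting ∂π_X/∂q_X = 0: 304 - 4q_X - (1/2)(q_L) = 0.
Best responses: q_L = (168 - (1/2)q_X)/2, q_X = (304 - (1/2)q_L)/4.
Solving the pair: q_L = 67.0968, q_X = 67.6129.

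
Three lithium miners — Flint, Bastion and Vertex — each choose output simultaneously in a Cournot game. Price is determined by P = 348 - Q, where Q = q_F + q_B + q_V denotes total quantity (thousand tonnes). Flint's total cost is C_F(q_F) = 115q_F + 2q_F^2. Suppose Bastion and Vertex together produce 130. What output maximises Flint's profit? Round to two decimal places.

17.17

With rivals' combined output fixed at 130, Flint's profit is π_F = (348 - 130 - q_F)q_F - (115q_F + 2q_F²) = (218 - q_F)q_F - (115q_F + 2q_F²).
∂π_F/∂q_F = 103 - 6q_F = 0, so q_F = 103/6.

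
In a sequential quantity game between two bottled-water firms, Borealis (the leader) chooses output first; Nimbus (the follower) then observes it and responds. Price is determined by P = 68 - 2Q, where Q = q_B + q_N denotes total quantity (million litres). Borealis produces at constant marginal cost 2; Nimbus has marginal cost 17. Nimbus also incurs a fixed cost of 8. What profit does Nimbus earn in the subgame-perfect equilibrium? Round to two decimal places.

Solve by backward induction. Given q_B, the follower Nimbus maximises π_N = (68 - 2q_B - 2q_N)q_N - 17q_N.
Follower FOC: 51 - 2q_B - 4q_N = 0, so q_N(q_B) = (51 - 2q_B)/4.
The leader anticipates this reaction. Substituting into P = 68 - 2Q gives P = 85/2 - q_B, so π_B = (85/2 - q_B)q_B - 2q_B.
Maximising: ∂π_B/∂q_B = 81/2 - 2q_B = 0, giving q_B = 81/4.
Then q_N = (51 - 2·(81/4))/4 = 21/8.
Price P = 68 - 2·(183/8) = 89/4.
Nimbus's profit: (89/4 - 17)·(21/8) - 8 = 185/32.

5.78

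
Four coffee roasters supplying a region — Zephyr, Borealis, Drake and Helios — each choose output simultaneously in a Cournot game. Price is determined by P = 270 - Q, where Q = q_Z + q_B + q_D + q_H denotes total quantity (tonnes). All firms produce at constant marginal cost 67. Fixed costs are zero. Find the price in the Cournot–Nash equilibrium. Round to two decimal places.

107.60

Each firm earns π_i = (270 - Q)q_i - 67q_i.
First-order condition (treating rivals' output as given): 203 - 2q_i - Σ_{j≠i} q_j = 0.
With identical firms every q_j equals q_i, so Σ_{j≠i} q_j = 3q_i and 203 = 5q_i, giving q_i = 203/5.
Total output Q = 812/5, so price P = 270 - 812/5 = 538/5.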